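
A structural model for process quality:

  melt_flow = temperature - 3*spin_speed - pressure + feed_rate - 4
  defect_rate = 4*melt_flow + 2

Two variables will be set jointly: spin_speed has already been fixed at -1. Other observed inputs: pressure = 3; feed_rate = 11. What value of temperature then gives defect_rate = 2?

With spin_speed held at -1:
Substituting into the melt_flow equation gives melt_flow = temperature + 7.
Substituting into the defect_rate equation gives defect_rate = 4*temperature + 30.
Solve 4*temperature + 30 = 2: temperature = (2 - 30) / 4 = -7.

temperature = -7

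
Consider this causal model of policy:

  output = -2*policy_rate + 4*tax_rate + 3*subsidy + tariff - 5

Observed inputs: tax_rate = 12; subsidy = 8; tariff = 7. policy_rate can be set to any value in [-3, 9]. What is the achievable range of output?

Substituting into the output equation gives output = -2*policy_rate + 74.
Linear in policy_rate, so extremes are at the endpoints: policy_rate = -3 gives output = 80; policy_rate = 9 gives output = 56.

56 to 80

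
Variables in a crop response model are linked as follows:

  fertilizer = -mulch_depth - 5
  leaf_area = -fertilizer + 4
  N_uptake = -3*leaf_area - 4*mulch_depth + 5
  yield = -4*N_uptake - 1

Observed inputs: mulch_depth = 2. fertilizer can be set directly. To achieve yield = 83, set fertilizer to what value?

Intervening on fertilizer fixes its value directly, overriding its dependence on mulch_depth.
Substituting into the N_uptake equation gives N_uptake = 3*fertilizer - 15.
Substituting into the yield equation gives yield = -12*fertilizer + 59.
Solve -12*fertilizer + 59 = 83: fertilizer = (83 - 59) / -12 = -2.

fertilizer = -2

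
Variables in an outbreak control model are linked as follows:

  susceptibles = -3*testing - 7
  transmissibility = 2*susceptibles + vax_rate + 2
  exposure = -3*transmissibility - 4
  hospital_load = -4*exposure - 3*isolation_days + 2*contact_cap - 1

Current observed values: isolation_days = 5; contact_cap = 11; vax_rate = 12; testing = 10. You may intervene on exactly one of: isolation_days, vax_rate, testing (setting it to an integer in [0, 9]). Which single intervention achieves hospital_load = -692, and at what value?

Intervening on isolation_days: with other inputs at their observed values, hospital_load = -3*isolation_days - 683. Solving for -692 gives isolation_days = 3, within [0, 9].
Intervening on vax_rate: hospital_load = 12*vax_rate - 842. Reaching -692 requires vax_rate = 25/2, not an integer.
Intervening on testing: hospital_load = -72*testing + 22. Reaching -692 requires testing = 119/12, not an integer.

set isolation_days = 3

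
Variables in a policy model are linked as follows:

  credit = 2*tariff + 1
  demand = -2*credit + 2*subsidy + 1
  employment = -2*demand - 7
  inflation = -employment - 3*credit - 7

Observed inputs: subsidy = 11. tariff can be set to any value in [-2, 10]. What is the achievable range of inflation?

Substituting into the demand equation gives demand = -4*tariff + 21.
Substituting into the employment equation gives employment = 8*tariff - 49.
Substituting into the inflation equation gives inflation = -14*tariff + 39.
Linear in tariff, so extremes are at the endpoints: tariff = -2 gives inflation = 67; tariff = 10 gives inflation = -101.

-101 to 67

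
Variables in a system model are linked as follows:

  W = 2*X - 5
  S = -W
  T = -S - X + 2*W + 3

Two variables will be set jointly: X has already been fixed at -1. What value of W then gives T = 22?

With X held at -1:
Intervening on W fixes its value directly, overriding its dependence on X.
Substituting into the T equation gives T = 3*W + 4.
Solve 3*W + 4 = 22: W = (22 - 4) / 3 = 6.

W = 6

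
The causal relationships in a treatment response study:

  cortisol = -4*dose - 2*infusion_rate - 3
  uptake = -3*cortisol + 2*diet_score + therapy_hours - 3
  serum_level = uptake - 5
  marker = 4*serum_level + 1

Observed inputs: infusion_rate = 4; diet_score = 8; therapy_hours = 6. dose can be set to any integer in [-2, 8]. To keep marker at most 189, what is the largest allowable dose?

Substituting into the cortisol equation gives cortisol = -4*dose - 11.
uptake becomes 12*dose + 52.
Substituting into the serum_level equation gives serum_level = 12*dose + 47.
Substituting into the marker equation gives marker = 48*dose + 189.
Require 48*dose + 189 ≤ 189, so dose ≤ 0.
The largest integer in [-2, 8] satisfying this is 0.

dose = 0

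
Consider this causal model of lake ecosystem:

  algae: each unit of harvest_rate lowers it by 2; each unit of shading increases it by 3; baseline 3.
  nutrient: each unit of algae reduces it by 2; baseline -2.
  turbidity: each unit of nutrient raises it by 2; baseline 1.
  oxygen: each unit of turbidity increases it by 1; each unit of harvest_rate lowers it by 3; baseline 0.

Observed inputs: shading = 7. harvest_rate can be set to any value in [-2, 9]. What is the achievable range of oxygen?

Substituting into the algae equation gives algae = -2*harvest_rate + 24.
Substituting into the nutrient equation gives nutrient = 4*harvest_rate - 50.
This gives turbidity = 8*harvest_rate - 99.
oxygen becomes 5*harvest_rate - 99.
Linear in harvest_rate, so extremes are at the endpoints: harvest_rate = -2 gives oxygen = -109; harvest_rate = 9 gives oxygen = -54.

-109 to -54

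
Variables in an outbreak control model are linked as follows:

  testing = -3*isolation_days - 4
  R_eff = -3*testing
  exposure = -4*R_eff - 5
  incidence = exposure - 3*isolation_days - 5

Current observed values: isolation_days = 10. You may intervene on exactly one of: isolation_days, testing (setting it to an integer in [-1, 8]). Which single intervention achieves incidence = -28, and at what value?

set testing = 1

Intervening on isolation_days: incidence = -39*isolation_days - 58. Reaching -28 requires isolation_days = -10/13, not an integer.
Intervening on testing: with other inputs at their observed values, incidence = 12*testing - 40. Solving for -28 gives testing = 1, within [-1, 8].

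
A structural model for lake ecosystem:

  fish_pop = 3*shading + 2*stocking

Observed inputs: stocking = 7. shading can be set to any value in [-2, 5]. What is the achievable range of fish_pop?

8 to 29

Substituting into the fish_pop equation gives fish_pop = 3*shading + 14.
Linear in shading, so extremes are at the endpoints: shading = -2 gives fish_pop = 8; shading = 5 gives fish_pop = 29.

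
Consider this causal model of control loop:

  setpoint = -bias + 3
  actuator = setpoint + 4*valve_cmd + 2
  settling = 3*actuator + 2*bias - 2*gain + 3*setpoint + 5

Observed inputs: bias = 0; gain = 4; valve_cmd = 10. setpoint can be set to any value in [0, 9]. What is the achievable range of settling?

123 to 177

Intervening on setpoint fixes its value directly, overriding its dependence on bias.
Substituting into the actuator equation gives actuator = setpoint + 42.
Substituting into the settling equation gives settling = 6*setpoint + 123.
Linear in setpoint, so extremes are at the endpoints: setpoint = 0 gives settling = 123; setpoint = 9 gives settling = 177.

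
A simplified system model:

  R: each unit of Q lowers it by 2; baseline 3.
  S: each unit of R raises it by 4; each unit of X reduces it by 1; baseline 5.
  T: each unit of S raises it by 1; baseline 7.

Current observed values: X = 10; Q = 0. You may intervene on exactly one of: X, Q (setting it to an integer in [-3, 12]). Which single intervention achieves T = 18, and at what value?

set X = 6

Intervening on X: with other inputs at their observed values, T = -X + 24. Solving for 18 gives X = 6, within [-3, 12].
Intervening on Q: T = -8*Q + 14. Reaching 18 requires Q = -1/2, not an integer.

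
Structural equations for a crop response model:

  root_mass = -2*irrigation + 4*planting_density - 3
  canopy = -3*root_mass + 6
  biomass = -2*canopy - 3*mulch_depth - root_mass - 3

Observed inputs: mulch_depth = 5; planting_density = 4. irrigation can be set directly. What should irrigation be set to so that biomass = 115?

irrigation = -8

Substituting into the root_mass equation gives root_mass = -2*irrigation + 13.
So canopy = 6*irrigation - 33.
Substituting into the biomass equation gives biomass = -10*irrigation + 35.
Solve -10*irrigation + 35 = 115: irrigation = (115 - 35) / -10 = -8.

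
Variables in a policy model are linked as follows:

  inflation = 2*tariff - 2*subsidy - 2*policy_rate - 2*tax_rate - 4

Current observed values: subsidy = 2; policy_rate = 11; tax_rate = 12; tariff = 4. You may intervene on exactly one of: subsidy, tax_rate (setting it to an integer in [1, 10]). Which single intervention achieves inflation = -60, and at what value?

Intervening on subsidy: with other inputs at their observed values, inflation = -2*subsidy - 42. Solving for -60 gives subsidy = 9, within [1, 10].
Intervening on tax_rate: inflation = -2*tax_rate - 22. Reaching -60 requires tax_rate = 19, outside [1, 10].

set subsidy = 9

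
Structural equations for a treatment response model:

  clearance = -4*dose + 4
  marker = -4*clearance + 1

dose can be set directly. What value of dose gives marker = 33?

dose = 3

Substituting into the marker equation gives marker = 16*dose - 15.
Solve 16*dose - 15 = 33: dose = (33 + 15) / 16 = 3.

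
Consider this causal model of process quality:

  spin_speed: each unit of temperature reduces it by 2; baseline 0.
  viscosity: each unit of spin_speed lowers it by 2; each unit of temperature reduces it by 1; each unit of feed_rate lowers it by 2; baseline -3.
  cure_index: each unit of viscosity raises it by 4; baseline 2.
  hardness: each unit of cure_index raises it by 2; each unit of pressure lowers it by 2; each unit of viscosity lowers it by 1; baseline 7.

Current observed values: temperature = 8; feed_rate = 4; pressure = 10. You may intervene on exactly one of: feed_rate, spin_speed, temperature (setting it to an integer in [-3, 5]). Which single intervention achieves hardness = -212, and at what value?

Intervening on feed_rate: hardness = -14*feed_rate + 138. Reaching -212 requires feed_rate = 25, outside [-3, 5].
Intervening on spin_speed: with other inputs at their observed values, hardness = -14*spin_speed - 142. Solving for -212 gives spin_speed = 5, within [-3, 5].
Intervening on temperature: hardness = 21*temperature - 86. Reaching -212 requires temperature = -6, outside [-3, 5].

set spin_speed = 5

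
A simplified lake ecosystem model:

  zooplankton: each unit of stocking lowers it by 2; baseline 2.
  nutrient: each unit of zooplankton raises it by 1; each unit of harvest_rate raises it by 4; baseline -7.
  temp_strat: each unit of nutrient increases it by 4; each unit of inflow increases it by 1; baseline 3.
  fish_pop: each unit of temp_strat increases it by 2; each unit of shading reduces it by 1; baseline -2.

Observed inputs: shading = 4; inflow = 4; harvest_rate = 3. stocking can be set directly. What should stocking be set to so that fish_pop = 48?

stocking = 1

Substituting into the nutrient equation gives nutrient = -2*stocking + 7.
temp_strat becomes -8*stocking + 35.
Substituting into the fish_pop equation gives fish_pop = -16*stocking + 64.
Solve -16*stocking + 64 = 48: stocking = (48 - 64) / -16 = 1.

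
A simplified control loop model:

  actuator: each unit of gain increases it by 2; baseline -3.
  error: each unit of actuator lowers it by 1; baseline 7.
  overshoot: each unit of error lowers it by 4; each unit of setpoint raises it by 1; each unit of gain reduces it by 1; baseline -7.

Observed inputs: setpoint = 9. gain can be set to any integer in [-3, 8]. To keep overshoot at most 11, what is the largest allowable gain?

Substituting into the error equation gives error = -2*gain + 10.
So overshoot = 7*gain - 38.
Require 7*gain - 38 ≤ 11, so gain ≤ 7.
The largest integer in [-3, 8] satisfying this is 7.

gain = 7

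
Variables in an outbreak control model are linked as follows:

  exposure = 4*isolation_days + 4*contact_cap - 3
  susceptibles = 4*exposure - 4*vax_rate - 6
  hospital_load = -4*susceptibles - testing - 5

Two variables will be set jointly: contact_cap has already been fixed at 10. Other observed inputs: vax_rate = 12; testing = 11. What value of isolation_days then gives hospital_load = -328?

With contact_cap held at 10:
Substituting into the exposure equation gives exposure = 4*isolation_days + 37.
So susceptibles = 16*isolation_days + 94.
Substituting into the hospital_load equation gives hospital_load = -64*isolation_days - 392.
Solve -64*isolation_days - 392 = -328: isolation_days = (-328 + 392) / -64 = -1.

isolation_days = -1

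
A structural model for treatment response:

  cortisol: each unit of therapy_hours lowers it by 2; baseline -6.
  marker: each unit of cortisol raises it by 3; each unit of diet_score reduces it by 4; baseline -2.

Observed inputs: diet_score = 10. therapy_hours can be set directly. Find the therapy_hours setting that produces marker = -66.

Substituting into the marker equation gives marker = -6*therapy_hours - 60.
Solve -6*therapy_hours - 60 = -66: therapy_hours = (-66 + 60) / -6 = 1.

therapy_hours = 1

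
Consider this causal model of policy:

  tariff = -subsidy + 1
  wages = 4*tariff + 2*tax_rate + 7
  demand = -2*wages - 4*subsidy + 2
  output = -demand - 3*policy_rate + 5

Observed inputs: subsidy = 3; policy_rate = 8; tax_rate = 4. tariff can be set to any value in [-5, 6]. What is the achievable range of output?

-19 to 69

Intervening on tariff fixes its value directly, overriding its dependence on subsidy.
Substituting into the wages equation gives wages = 4*tariff + 15.
Substituting into the demand equation gives demand = -8*tariff - 40.
Substituting into the output equation gives output = 8*tariff + 21.
Linear in tariff, so extremes are at the endpoints: tariff = -5 gives output = -19; tariff = 6 gives output = 69.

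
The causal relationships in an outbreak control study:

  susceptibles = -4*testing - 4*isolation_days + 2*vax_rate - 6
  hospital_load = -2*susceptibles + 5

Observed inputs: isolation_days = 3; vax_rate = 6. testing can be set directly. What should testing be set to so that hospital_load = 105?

Substituting into the susceptibles equation gives susceptibles = -4*testing - 6.
hospital_load becomes 8*testing + 17.
Solve 8*testing + 17 = 105: testing = (105 - 17) / 8 = 11.

testing = 11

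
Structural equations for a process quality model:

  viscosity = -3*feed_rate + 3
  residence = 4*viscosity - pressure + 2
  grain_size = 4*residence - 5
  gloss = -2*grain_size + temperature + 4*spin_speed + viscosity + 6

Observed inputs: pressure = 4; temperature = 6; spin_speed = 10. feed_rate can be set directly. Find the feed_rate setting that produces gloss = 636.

Substituting into the residence equation gives residence = -12*feed_rate + 10.
grain_size becomes -48*feed_rate + 35.
Substituting into the gloss equation gives gloss = 93*feed_rate - 15.
Solve 93*feed_rate - 15 = 636: feed_rate = (636 + 15) / 93 = 7.

feed_rate = 7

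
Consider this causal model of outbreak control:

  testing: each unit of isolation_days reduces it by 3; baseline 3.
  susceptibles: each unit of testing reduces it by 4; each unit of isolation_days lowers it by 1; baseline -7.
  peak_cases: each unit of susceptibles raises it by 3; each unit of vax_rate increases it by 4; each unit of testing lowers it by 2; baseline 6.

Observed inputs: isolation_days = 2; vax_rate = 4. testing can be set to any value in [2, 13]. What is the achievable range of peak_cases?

-187 to -33

Intervening on testing fixes its value directly, overriding its dependence on isolation_days.
Substituting into the susceptibles equation gives susceptibles = -4*testing - 9.
Substituting into the peak_cases equation gives peak_cases = -14*testing - 5.
Linear in testing, so extremes are at the endpoints: testing = 2 gives peak_cases = -33; testing = 13 gives peak_cases = -187.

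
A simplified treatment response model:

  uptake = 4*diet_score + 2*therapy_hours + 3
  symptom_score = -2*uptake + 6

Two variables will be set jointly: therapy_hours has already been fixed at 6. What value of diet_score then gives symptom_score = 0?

diet_score = -3

With therapy_hours held at 6:
Substituting into the uptake equation gives uptake = 4*diet_score + 15.
This gives symptom_score = -8*diet_score - 24.
Solve -8*diet_score - 24 = 0: diet_score = (0 + 24) / -8 = -3.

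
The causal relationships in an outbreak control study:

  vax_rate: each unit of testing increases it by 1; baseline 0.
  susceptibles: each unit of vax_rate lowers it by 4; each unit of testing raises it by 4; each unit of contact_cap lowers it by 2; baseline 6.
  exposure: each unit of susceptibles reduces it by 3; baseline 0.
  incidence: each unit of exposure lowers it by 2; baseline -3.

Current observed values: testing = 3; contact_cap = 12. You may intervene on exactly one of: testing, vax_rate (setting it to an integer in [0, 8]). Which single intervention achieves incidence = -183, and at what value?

set vax_rate = 6

Intervening on testing: the paths from testing to incidence cancel (net effect zero), leaving incidence = -111; -183 is unreachable this way.
Intervening on vax_rate: with other inputs at their observed values, incidence = -24*vax_rate - 39. Solving for -183 gives vax_rate = 6, within [0, 8].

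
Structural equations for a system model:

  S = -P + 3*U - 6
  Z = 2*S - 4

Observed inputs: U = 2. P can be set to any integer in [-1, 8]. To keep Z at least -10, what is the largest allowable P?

Substituting into the S equation gives S = -P.
Z becomes -2*P - 4.
Require -2*P - 4 ≥ -10, so P ≤ 3.
The largest integer in [-1, 8] satisfying this is 3.

P = 3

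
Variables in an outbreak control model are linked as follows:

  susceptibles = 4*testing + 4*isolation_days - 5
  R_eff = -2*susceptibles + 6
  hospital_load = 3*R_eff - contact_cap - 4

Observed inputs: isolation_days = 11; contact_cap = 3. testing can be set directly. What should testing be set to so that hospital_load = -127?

Substituting into the susceptibles equation gives susceptibles = 4*testing + 39.
This gives R_eff = -8*testing - 72.
Substituting into the hospital_load equation gives hospital_load = -24*testing - 223.
Solve -24*testing - 223 = -127: testing = (-127 + 223) / -24 = -4.

testing = -4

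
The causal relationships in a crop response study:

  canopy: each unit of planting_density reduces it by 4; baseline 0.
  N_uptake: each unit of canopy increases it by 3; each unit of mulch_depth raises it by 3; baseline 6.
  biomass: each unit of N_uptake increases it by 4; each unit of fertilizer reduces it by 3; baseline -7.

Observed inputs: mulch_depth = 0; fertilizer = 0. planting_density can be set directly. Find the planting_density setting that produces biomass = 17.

Substituting into the N_uptake equation gives N_uptake = -12*planting_density + 6.
Substituting into the biomass equation gives biomass = -48*planting_density + 17.
Solve -48*planting_density + 17 = 17: planting_density = (17 - 17) / -48 = 0.

planting_density = 0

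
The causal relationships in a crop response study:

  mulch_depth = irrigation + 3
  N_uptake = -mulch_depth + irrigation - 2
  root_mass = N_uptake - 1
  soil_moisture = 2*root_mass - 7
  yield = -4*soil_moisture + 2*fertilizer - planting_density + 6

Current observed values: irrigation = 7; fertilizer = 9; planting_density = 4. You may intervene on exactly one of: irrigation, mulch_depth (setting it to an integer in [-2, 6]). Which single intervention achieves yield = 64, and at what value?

Intervening on irrigation: the paths from irrigation to yield cancel (net effect zero), leaving yield = 96; 64 is unreachable this way.
Intervening on mulch_depth: with other inputs at their observed values, yield = 8*mulch_depth + 16. Solving for 64 gives mulch_depth = 6, within [-2, 6].

set mulch_depth = 6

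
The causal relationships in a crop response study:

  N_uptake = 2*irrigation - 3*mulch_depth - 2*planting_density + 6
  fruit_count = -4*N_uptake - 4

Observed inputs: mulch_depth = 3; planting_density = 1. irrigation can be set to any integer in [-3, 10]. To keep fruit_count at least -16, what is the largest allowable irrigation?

irrigation = 4

Substituting into the N_uptake equation gives N_uptake = 2*irrigation - 5.
Substituting into the fruit_count equation gives fruit_count = -8*irrigation + 16.
Require -8*irrigation + 16 ≥ -16, so irrigation ≤ 4.
The largest integer in [-3, 10] satisfying this is 4.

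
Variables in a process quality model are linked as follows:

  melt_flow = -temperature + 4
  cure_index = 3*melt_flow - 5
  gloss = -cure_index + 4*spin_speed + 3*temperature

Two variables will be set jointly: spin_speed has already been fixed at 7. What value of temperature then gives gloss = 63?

With spin_speed held at 7:
Substituting into the cure_index equation gives cure_index = -3*temperature + 7.
Substituting into the gloss equation gives gloss = 6*temperature + 21.
Solve 6*temperature + 21 = 63: temperature = (63 - 21) / 6 = 7.

temperature = 7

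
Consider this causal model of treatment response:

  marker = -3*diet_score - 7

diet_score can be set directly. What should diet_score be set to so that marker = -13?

Solve -3*diet_score - 7 = -13: diet_score = (-13 + 7) / -3 = 2.

diet_score = 2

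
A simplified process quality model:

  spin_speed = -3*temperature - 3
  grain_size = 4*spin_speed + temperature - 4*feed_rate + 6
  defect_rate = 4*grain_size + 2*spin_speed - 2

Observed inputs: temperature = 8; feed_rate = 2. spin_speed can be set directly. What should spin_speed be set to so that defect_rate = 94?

spin_speed = 4

Intervening on spin_speed fixes its value directly, overriding its dependence on temperature.
Substituting into the grain_size equation gives grain_size = 4*spin_speed + 6.
So defect_rate = 18*spin_speed + 22.
Solve 18*spin_speed + 22 = 94: spin_speed = (94 - 22) / 18 = 4.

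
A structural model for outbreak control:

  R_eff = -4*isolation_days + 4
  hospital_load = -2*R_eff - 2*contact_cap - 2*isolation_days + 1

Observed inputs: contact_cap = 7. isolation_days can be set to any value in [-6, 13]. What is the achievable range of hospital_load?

-57 to 57

Substituting into the hospital_load equation gives hospital_load = 6*isolation_days - 21.
Linear in isolation_days, so extremes are at the endpoints: isolation_days = -6 gives hospital_load = -57; isolation_days = 13 gives hospital_load = 57.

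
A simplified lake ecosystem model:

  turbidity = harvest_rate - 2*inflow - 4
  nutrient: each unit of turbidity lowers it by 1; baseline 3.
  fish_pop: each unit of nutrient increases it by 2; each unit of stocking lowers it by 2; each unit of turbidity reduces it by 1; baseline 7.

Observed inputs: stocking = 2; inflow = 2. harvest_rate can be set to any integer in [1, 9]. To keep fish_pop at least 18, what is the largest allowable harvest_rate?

Substituting into the turbidity equation gives turbidity = harvest_rate - 8.
Substituting into the nutrient equation gives nutrient = -harvest_rate + 11.
Substituting into the fish_pop equation gives fish_pop = -3*harvest_rate + 33.
Require -3*harvest_rate + 33 ≥ 18, so harvest_rate ≤ 5.
The largest integer in [1, 9] satisfying this is 5.

harvest_rate = 5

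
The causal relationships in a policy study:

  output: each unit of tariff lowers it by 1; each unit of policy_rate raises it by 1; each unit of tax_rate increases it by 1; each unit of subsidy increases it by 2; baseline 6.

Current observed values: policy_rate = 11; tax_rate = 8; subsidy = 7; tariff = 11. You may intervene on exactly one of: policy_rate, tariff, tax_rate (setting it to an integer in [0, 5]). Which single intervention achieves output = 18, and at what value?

set policy_rate = 1

Intervening on policy_rate: with other inputs at their observed values, output = policy_rate + 17. Solving for 18 gives policy_rate = 1, within [0, 5].
Intervening on tariff: output = -tariff + 39. Reaching 18 requires tariff = 21, outside [0, 5].
Intervening on tax_rate: output = tax_rate + 20. Reaching 18 requires tax_rate = -2, outside [0, 5].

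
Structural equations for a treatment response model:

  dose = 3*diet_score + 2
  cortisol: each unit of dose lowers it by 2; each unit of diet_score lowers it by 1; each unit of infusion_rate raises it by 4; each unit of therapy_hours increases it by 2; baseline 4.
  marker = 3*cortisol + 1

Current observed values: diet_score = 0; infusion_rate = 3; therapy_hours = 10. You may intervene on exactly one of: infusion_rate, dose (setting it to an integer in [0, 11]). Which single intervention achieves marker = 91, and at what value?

Intervening on infusion_rate: marker = 12*infusion_rate + 61. Reaching 91 requires infusion_rate = 5/2, not an integer.
Intervening on dose: with other inputs at their observed values, marker = -6*dose + 109. Solving for 91 gives dose = 3, within [0, 11].

set dose = 3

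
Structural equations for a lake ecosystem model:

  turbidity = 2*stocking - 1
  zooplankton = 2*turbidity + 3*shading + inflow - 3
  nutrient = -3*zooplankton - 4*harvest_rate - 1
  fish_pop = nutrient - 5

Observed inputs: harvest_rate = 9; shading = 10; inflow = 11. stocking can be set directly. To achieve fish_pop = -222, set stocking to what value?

stocking = 6

Substituting into the zooplankton equation gives zooplankton = 4*stocking + 36.
Substituting into the nutrient equation gives nutrient = -12*stocking - 145.
Substituting into the fish_pop equation gives fish_pop = -12*stocking - 150.
Solve -12*stocking - 150 = -222: stocking = (-222 + 150) / -12 = 6.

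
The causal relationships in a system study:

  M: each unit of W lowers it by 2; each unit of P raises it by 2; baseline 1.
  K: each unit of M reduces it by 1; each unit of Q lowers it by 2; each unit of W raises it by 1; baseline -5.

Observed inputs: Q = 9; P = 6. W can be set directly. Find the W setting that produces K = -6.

Substituting into the M equation gives M = -2*W + 13.
K becomes 3*W - 36.
Solve 3*W - 36 = -6: W = (-6 + 36) / 3 = 10.

W = 10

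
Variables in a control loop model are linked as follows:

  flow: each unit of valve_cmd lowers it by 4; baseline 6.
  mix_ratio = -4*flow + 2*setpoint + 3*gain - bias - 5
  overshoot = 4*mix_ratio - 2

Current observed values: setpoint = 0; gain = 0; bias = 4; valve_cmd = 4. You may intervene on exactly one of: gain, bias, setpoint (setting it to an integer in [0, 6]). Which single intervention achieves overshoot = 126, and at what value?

set bias = 3

Intervening on gain: overshoot = 12*gain + 122. Reaching 126 requires gain = 1/3, not an integer.
Intervening on bias: with other inputs at their observed values, overshoot = -4*bias + 138. Solving for 126 gives bias = 3, within [0, 6].
Intervening on setpoint: overshoot = 8*setpoint + 122. Reaching 126 requires setpoint = 1/2, not an integer.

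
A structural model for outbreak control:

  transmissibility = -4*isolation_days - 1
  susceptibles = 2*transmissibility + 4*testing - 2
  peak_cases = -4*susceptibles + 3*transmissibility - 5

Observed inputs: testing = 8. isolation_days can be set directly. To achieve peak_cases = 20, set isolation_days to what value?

Substituting into the susceptibles equation gives susceptibles = -8*isolation_days + 28.
peak_cases becomes 20*isolation_days - 120.
Solve 20*isolation_days - 120 = 20: isolation_days = (20 + 120) / 20 = 7.

isolation_days = 7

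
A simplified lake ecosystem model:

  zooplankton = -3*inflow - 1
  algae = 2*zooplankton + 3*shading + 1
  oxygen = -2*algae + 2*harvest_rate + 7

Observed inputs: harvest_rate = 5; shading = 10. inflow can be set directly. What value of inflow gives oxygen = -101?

Substituting into the algae equation gives algae = -6*inflow + 29.
Substituting into the oxygen equation gives oxygen = 12*inflow - 41.
Solve 12*inflow - 41 = -101: inflow = (-101 + 41) / 12 = -5.

inflow = -5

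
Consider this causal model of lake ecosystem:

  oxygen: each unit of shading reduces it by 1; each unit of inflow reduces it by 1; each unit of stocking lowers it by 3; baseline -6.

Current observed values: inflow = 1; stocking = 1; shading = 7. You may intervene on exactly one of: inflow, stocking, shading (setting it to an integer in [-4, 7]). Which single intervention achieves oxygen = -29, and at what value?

Intervening on inflow: oxygen = -inflow - 16. Reaching -29 requires inflow = 13, outside [-4, 7].
Intervening on stocking: with other inputs at their observed values, oxygen = -3*stocking - 14. Solving for -29 gives stocking = 5, within [-4, 7].
Intervening on shading: oxygen = -shading - 10. Reaching -29 requires shading = 19, outside [-4, 7].

set stocking = 5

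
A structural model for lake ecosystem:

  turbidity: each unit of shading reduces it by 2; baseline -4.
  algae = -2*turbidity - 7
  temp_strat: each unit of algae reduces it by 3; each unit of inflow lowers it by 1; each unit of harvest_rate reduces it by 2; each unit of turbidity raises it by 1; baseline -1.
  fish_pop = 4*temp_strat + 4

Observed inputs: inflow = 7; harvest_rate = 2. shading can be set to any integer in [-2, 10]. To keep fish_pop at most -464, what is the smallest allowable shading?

Substituting into the algae equation gives algae = 4*shading + 1.
temp_strat becomes -14*shading - 19.
This gives fish_pop = -56*shading - 72.
Require -56*shading - 72 ≤ -464, so shading ≥ 7.
The smallest integer in [-2, 10] satisfying this is 7.

shading = 7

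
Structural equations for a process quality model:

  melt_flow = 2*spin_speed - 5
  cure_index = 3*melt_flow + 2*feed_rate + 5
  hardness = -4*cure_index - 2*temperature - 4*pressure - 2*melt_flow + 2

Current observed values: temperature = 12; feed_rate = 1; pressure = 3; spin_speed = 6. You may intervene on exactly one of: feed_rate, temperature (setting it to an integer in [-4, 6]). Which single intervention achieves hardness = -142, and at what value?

Intervening on feed_rate: hardness = -8*feed_rate - 152. Reaching -142 requires feed_rate = -5/4, not an integer.
Intervening on temperature: with other inputs at their observed values, hardness = -2*temperature - 136. Solving for -142 gives temperature = 3, within [-4, 6].

set temperature = 3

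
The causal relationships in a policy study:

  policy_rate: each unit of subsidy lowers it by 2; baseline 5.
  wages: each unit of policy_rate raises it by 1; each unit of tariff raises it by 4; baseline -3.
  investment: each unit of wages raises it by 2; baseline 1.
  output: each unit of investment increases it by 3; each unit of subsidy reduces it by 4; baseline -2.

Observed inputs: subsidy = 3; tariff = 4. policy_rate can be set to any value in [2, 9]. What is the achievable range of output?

79 to 121

Intervening on policy_rate fixes its value directly, overriding its dependence on subsidy.
Substituting into the wages equation gives wages = policy_rate + 13.
Substituting into the investment equation gives investment = 2*policy_rate + 27.
Substituting into the output equation gives output = 6*policy_rate + 67.
Linear in policy_rate, so extremes are at the endpoints: policy_rate = 2 gives output = 79; policy_rate = 9 gives output = 121.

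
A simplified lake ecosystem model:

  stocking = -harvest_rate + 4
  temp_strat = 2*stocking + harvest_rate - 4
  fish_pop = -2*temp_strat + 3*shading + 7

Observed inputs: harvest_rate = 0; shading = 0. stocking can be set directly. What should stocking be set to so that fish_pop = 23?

Intervening on stocking fixes its value directly, overriding its dependence on harvest_rate.
Substituting into the temp_strat equation gives temp_strat = 2*stocking - 4.
Substituting into the fish_pop equation gives fish_pop = -4*stocking + 15.
Solve -4*stocking + 15 = 23: stocking = (23 - 15) / -4 = -2.

stocking = -2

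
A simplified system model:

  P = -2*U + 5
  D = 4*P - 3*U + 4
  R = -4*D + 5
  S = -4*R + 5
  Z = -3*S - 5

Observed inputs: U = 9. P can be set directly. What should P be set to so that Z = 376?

P = 4

Intervening on P fixes its value directly, overriding its dependence on U.
Substituting into the D equation gives D = 4*P - 23.
This gives R = -16*P + 97.
Substituting into the S equation gives S = 64*P - 383.
Substituting into the Z equation gives Z = -192*P + 1144.
Solve -192*P + 1144 = 376: P = (376 - 1144) / -192 = 4.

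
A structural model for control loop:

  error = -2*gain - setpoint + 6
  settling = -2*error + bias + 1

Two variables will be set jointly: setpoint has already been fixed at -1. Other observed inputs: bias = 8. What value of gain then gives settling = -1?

With setpoint held at -1:
Substituting into the error equation gives error = -2*gain + 7.
So settling = 4*gain - 5.
Solve 4*gain - 5 = -1: gain = (-1 + 5) / 4 = 1.

gain = 1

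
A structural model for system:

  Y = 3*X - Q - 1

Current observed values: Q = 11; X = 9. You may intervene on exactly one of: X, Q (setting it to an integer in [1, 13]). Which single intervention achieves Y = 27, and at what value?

set X = 13

Intervening on X: with other inputs at their observed values, Y = 3*X - 12. Solving for 27 gives X = 13, within [1, 13].
Intervening on Q: Y = -Q + 26. Reaching 27 requires Q = -1, outside [1, 13].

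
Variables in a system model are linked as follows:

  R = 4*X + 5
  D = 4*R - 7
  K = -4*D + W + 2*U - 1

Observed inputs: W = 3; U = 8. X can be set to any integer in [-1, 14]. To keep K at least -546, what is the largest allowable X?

X = 8

Substituting into the D equation gives D = 16*X + 13.
Substituting into the K equation gives K = -64*X - 34.
Require -64*X - 34 ≥ -546, so X ≤ 8.
The largest integer in [-1, 14] satisfying this is 8.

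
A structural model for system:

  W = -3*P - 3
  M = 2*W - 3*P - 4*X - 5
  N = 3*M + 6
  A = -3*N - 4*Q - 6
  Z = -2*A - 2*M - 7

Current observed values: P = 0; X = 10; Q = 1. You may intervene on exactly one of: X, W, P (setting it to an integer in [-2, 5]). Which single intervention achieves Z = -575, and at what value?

set W = 3

Intervening on X: Z = -64*X - 127. Reaching -575 requires X = 7, outside [-2, 5].
Intervening on W: with other inputs at their observed values, Z = 32*W - 671. Solving for -575 gives W = 3, within [-2, 5].
Intervening on P: Z = -144*P - 767. Reaching -575 requires P = -4/3, not an integer.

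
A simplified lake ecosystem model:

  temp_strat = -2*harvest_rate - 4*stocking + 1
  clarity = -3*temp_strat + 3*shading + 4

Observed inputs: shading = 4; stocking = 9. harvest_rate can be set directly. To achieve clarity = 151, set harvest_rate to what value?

Substituting into the temp_strat equation gives temp_strat = -2*harvest_rate - 35.
So clarity = 6*harvest_rate + 121.
Solve 6*harvest_rate + 121 = 151: harvest_rate = (151 - 121) / 6 = 5.

harvest_rate = 5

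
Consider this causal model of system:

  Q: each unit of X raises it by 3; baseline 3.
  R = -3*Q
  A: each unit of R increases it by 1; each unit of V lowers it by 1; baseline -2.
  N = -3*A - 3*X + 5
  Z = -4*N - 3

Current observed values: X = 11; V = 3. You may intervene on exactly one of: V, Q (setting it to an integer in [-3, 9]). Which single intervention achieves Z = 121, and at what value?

set Q = -2

Intervening on V: Z = -12*V - 1211. Reaching 121 requires V = -111, outside [-3, 9].
Intervening on Q: with other inputs at their observed values, Z = -36*Q + 49. Solving for 121 gives Q = -2, within [-3, 9].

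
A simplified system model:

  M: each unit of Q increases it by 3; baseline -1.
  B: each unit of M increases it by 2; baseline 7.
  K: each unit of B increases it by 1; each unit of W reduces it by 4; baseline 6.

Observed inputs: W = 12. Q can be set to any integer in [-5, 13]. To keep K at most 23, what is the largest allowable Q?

Q = 10

Substituting into the B equation gives B = 6*Q + 5.
Substituting into the K equation gives K = 6*Q - 37.
Require 6*Q - 37 ≤ 23, so Q ≤ 10.
The largest integer in [-5, 13] satisfying this is 10.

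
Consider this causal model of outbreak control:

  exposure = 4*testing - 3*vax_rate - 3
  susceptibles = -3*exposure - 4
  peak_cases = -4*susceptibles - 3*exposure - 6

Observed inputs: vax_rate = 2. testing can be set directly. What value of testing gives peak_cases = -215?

Substituting into the exposure equation gives exposure = 4*testing - 9.
This gives susceptibles = -12*testing + 23.
Substituting into the peak_cases equation gives peak_cases = 36*testing - 71.
Solve 36*testing - 71 = -215: testing = (-215 + 71) / 36 = -4.

testing = -4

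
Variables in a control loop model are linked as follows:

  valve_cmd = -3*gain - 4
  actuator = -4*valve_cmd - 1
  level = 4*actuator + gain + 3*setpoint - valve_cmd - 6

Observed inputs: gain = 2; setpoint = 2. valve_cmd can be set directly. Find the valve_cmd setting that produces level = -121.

Intervening on valve_cmd fixes its value directly, overriding its dependence on gain.
Substituting into the level equation gives level = -17*valve_cmd - 2.
Solve -17*valve_cmd - 2 = -121: valve_cmd = (-121 + 2) / -17 = 7.

valve_cmd = 7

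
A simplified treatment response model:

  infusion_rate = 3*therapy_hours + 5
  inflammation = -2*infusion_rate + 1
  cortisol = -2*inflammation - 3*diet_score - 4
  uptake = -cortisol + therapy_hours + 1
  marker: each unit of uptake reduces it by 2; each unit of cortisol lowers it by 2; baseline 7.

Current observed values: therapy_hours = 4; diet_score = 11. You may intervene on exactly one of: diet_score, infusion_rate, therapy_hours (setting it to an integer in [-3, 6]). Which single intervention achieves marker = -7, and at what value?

Intervening on diet_score: the paths from diet_score to marker cancel (net effect zero), leaving marker = -3; -7 is unreachable this way.
Intervening on infusion_rate: the paths from infusion_rate to marker cancel (net effect zero), leaving marker = -3; -7 is unreachable this way.
Intervening on therapy_hours: with other inputs at their observed values, marker = -2*therapy_hours + 5. Solving for -7 gives therapy_hours = 6, within [-3, 6].

set therapy_hours = 6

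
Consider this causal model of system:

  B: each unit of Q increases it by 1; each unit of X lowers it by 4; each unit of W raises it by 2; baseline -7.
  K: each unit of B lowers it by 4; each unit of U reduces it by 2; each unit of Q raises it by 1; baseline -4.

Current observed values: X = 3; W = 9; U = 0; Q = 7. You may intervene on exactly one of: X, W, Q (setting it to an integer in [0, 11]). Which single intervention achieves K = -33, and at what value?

Intervening on X: K = 16*X - 69. Reaching -33 requires X = 9/4, not an integer.
Intervening on W: K = -8*W + 51. Reaching -33 requires W = 21/2, not an integer.
Intervening on Q: with other inputs at their observed values, K = -3*Q. Solving for -33 gives Q = 11, within [0, 11].

set Q = 11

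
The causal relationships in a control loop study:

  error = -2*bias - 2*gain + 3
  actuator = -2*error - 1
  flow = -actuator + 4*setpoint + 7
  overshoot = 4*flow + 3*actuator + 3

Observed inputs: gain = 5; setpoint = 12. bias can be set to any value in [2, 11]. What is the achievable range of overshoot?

166 to 202

Substituting into the error equation gives error = -2*bias - 7.
Substituting into the actuator equation gives actuator = 4*bias + 13.
flow becomes -4*bias + 42.
Substituting into the overshoot equation gives overshoot = -4*bias + 210.
Linear in bias, so extremes are at the endpoints: bias = 2 gives overshoot = 202; bias = 11 gives overshoot = 166.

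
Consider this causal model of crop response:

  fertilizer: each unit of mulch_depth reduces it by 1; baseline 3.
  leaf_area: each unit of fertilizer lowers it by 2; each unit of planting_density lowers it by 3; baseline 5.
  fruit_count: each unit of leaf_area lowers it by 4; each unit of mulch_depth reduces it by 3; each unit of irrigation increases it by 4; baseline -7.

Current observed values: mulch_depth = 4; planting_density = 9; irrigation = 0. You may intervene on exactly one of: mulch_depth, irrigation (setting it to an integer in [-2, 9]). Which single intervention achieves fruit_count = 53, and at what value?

set irrigation = -2

Intervening on mulch_depth: fruit_count = -11*mulch_depth + 105. Reaching 53 requires mulch_depth = 52/11, not an integer.
Intervening on irrigation: with other inputs at their observed values, fruit_count = 4*irrigation + 61. Solving for 53 gives irrigation = -2, within [-2, 9].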